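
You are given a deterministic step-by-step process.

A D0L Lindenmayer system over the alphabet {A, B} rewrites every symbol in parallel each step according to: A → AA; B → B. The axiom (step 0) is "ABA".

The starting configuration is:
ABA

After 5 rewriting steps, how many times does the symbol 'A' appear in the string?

0) ABA
1) AABAA
2) AAAABAAAA
3) AAAAAAAABAAAAAAAA
4) AAAAAAAAAAAAAAAABAAAAAAAAAAAAAAAA
5) AAAAAAAAAAAAAAAAAAAAAAAAAAAAAAAABAAAAAAAAAAAAAAAAAAAAAAAAAAAAAAAA

64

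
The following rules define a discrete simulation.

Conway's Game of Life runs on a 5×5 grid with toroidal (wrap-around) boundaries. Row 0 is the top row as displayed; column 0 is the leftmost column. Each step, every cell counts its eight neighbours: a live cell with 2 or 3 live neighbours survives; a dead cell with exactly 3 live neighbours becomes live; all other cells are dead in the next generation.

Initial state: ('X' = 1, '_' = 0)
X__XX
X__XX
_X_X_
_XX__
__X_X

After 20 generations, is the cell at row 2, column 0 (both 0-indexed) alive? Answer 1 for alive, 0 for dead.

1

t=0: X__XX
X__XX
_X_X_
_XX__
__X_X
t=1: _XX__
_X___
_X_X_
XX___
__X_X
t=2: XXXX_
XX___
_X___
XX_XX
__XX_
t=3: X__X_
____X
_____
XX_XX
_____
t=4: ____X
____X
___X_
X___X
_XXX_
t=5: X_X_X
___XX
X__X_
XX__X
_XXX_
t=6: X____
_XX__
_XXX_
_____
_____
t=7: _X___
X__X_
_X_X_
__X__
_____
t=8: _____
XX__X
_X_XX
__X__
_____
t=9: X____
_XXXX
_X_XX
__XX_
_____
t=10: XXXXX
_X___
_X___
__XXX
_____
t=11: XXXXX
___XX
XX_X_
__XX_
_____
t=12: XXX__
_____
XX___
_XXXX
X____
t=13: XX___
__X__
XX_XX
__XXX
_____
t=14: _X___
__XX_
XX___
_XX__
XXXXX
t=15: _____
X_X__
X__X_
_____
___XX
t=16: ___XX
_X__X
_X__X
___X_
_____
t=17: X__XX
__X_X
__XXX
_____
___XX
t=18: X_X__
_XX__
__X_X
__X__
X__X_
t=19: X_XXX
X_X__
__X__
_XX_X
__XXX
t=20: X____
X_X__
X_X__
XX__X
_____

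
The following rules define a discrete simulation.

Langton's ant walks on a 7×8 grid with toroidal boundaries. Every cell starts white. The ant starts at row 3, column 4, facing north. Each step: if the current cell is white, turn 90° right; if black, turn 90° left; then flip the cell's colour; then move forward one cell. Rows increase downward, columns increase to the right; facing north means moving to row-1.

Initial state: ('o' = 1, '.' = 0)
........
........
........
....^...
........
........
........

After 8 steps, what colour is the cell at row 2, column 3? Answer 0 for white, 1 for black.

step 0: ........
........
........
....^...
........
........
........
step 1: ........
........
........
....o>..
........
........
........
step 2: ........
........
........
....oo..
.....v..
........
........
step 3: ........
........
........
....oo..
....<o..
........
........
step 4: ........
........
........
....^o..
....oo..
........
........
step 5: ........
........
........
...<.o..
....oo..
........
........
step 6: ........
........
...^....
...o.o..
....oo..
........
........
step 7: ........
........
...o>...
...o.o..
....oo..
........
........
step 8: ........
........
...oo...
...ovo..
....oo..
........
........

1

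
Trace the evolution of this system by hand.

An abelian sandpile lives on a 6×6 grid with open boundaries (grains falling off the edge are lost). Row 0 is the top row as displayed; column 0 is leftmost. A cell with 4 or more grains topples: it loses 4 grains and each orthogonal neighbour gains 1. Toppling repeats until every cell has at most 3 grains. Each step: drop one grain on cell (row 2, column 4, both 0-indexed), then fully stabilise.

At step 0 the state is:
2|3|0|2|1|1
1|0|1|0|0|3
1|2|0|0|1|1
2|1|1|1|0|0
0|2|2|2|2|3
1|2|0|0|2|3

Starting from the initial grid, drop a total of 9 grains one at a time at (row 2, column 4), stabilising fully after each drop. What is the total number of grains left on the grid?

0) 2|3|0|2|1|1
1|0|1|0|0|3
1|2|0|0|1|1
2|1|1|1|0|0
0|2|2|2|2|3
1|2|0|0|2|3
1) 2|3|0|2|1|1
1|0|1|0|0|3
1|2|0|0|2|1
2|1|1|1|0|0
0|2|2|2|2|3
1|2|0|0|2|3
2) 2|3|0|2|1|1
1|0|1|0|0|3
1|2|0|0|3|1
2|1|1|1|0|0
0|2|2|2|2|3
1|2|0|0|2|3
3) 2|3|0|2|1|1
1|0|1|0|1|3
1|2|0|1|0|2
2|1|1|1|1|0
0|2|2|2|2|3
1|2|0|0|2|3
4) 2|3|0|2|1|1
1|0|1|0|1|3
1|2|0|1|1|2
2|1|1|1|1|0
0|2|2|2|2|3
1|2|0|0|2|3
5) 2|3|0|2|1|1
1|0|1|0|1|3
1|2|0|1|2|2
2|1|1|1|1|0
0|2|2|2|2|3
1|2|0|0|2|3
6) 2|3|0|2|1|1
1|0|1|0|1|3
1|2|0|1|3|2
2|1|1|1|1|0
0|2|2|2|2|3
1|2|0|0|2|3
7) 2|3|0|2|1|1
1|0|1|0|2|3
1|2|0|2|0|3
2|1|1|1|2|0
0|2|2|2|2|3
1|2|0|0|2|3
8) 2|3|0|2|1|1
1|0|1|0|2|3
1|2|0|2|1|3
2|1|1|1|2|0
0|2|2|2|2|3
1|2|0|0|2|3
9) 2|3|0|2|1|1
1|0|1|0|2|3
1|2|0|2|2|3
2|1|1|1|2|0
0|2|2|2|2|3
1|2|0|0|2|3

52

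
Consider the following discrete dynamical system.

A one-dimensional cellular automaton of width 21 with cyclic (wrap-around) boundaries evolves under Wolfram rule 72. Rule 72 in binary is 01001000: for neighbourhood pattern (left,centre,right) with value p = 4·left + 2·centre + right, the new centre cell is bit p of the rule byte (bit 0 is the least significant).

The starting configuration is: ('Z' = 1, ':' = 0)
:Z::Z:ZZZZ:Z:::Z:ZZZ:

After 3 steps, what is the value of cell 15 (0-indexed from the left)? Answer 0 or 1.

[0] :Z::Z:ZZZZ:Z:::Z:ZZZ:
[1] ::::::Z::Z:::::::Z:Z:
[2] :::::::::::::::::::::
[3] :::::::::::::::::::::

0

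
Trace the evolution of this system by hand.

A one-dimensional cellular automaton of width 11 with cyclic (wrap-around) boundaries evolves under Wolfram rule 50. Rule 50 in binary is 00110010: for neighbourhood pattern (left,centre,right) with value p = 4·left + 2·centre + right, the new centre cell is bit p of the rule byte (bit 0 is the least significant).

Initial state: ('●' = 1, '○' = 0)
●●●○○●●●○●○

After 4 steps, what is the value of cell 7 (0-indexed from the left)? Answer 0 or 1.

1

0) ●●●○○●●●○●○
1) ○○○●●○○○●○●
2) ●○●○○●○●○●○
3) ○●○●●○●○●○●
4) ●○●○○●○●○●○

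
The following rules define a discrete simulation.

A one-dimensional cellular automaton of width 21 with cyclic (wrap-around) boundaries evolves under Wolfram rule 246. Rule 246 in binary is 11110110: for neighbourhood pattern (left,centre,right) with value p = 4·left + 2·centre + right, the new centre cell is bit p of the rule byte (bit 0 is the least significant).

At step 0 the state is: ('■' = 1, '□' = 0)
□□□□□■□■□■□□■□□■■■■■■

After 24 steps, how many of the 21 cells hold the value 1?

19

[0] □□□□□■□■□■□□■□□■■■■■■
[1] ■□□□■■■■■■■■■■■□■■■■■
[2] ■■□■□■■■■■■■■■■■□■■■■
[3] ■■■■■□■■■■■■■■■■■□■■■
[4] ■■■■■■□■■■■■■■■■■■□■■
[5] ■■■■■■■□■■■■■■■■■■■□■
[6] ■■■■■■■■□■■■■■■■■■■■□
[7] □■■■■■■■■□■■■■■■■■■■■
[8] ■□■■■■■■■■□■■■■■■■■■■
[9] ■■□■■■■■■■■□■■■■■■■■■
[10] ■■■□■■■■■■■■□■■■■■■■■
[11] ■■■■□■■■■■■■■□■■■■■■■
[12] ■■■■■□■■■■■■■■□■■■■■■
[13] ■■■■■■□■■■■■■■■□■■■■■
[14] ■■■■■■■□■■■■■■■■□■■■■
[15] ■■■■■■■■□■■■■■■■■□■■■
[16] ■■■■■■■■■□■■■■■■■■□■■
[17] ■■■■■■■■■■□■■■■■■■■□■
[18] ■■■■■■■■■■■□■■■■■■■■□
[19] □■■■■■■■■■■■□■■■■■■■■
[20] ■□■■■■■■■■■■■□■■■■■■■
[21] ■■□■■■■■■■■■■■□■■■■■■
[22] ■■■□■■■■■■■■■■■□■■■■■
[23] ■■■■□■■■■■■■■■■■□■■■■
[24] ■■■■■□■■■■■■■■■■■□■■■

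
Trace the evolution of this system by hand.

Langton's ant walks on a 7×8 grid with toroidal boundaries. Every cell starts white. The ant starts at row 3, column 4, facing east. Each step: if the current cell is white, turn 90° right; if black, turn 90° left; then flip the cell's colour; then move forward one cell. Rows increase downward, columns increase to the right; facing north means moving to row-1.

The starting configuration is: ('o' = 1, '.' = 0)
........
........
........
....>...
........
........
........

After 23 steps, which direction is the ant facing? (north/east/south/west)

south

0) ........
........
........
....>...
........
........
........
1) ........
........
........
....o...
....v...
........
........
2) ........
........
........
....o...
...<o...
........
........
3) ........
........
........
...^o...
...oo...
........
........
4) ........
........
........
...o>...
...oo...
........
........
5) ........
........
....^...
...o....
...oo...
........
........
6) ........
........
....o>..
...o....
...oo...
........
........
7) ........
........
....oo..
...o.v..
...oo...
........
........
8) ........
........
....oo..
...o<o..
...oo...
........
........
9) ........
........
....^o..
...ooo..
...oo...
........
........
10) ........
........
...<.o..
...ooo..
...oo...
........
........
11) ........
...^....
...o.o..
...ooo..
...oo...
........
........
12) ........
...o>...
...o.o..
...ooo..
...oo...
........
........
13) ........
...oo...
...ovo..
...ooo..
...oo...
........
........
14) ........
...oo...
...<oo..
...ooo..
...oo...
........
........
15) ........
...oo...
....oo..
...voo..
...oo...
........
........
16) ........
...oo...
....oo..
....>o..
...oo...
........
........
17) ........
...oo...
....^o..
.....o..
...oo...
........
........
18) ........
...oo...
...<.o..
.....o..
...oo...
........
........
19) ........
...^o...
...o.o..
.....o..
...oo...
........
........
20) ........
..<.o...
...o.o..
.....o..
...oo...
........
........
21) ..^.....
..o.o...
...o.o..
.....o..
...oo...
........
........
22) ..o>....
..o.o...
...o.o..
.....o..
...oo...
........
........
23) ..oo....
..ovo...
...o.o..
.....o..
...oo...
........
........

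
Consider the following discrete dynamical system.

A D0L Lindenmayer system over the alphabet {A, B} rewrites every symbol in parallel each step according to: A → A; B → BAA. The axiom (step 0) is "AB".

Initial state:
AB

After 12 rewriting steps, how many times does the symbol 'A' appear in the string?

25

[0] AB
[1] ABAA
[2] ABAAAA
[3] ABAAAAAA
[4] ABAAAAAAAA
[5] ABAAAAAAAAAA
[6] ABAAAAAAAAAAAA
[7] ABAAAAAAAAAAAAAA
[8] ABAAAAAAAAAAAAAAAA
[9] ABAAAAAAAAAAAAAAAAAA
[10] ABAAAAAAAAAAAAAAAAAAAA
[11] ABAAAAAAAAAAAAAAAAAAAAAA
[12] ABAAAAAAAAAAAAAAAAAAAAAAAA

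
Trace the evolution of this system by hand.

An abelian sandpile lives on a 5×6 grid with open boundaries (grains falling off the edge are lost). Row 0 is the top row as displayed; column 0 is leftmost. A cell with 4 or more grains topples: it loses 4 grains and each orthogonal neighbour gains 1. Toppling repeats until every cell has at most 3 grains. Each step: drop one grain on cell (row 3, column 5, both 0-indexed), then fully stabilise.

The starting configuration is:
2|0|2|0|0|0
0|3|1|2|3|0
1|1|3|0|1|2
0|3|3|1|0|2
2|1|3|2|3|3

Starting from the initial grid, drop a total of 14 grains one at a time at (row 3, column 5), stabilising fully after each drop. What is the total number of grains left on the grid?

47

k=0  2|0|2|0|0|0
0|3|1|2|3|0
1|1|3|0|1|2
0|3|3|1|0|2
2|1|3|2|3|3
k=1  2|0|2|0|0|0
0|3|1|2|3|0
1|1|3|0|1|2
0|3|3|1|0|3
2|1|3|2|3|3
k=2  2|0|2|0|0|0
0|3|1|2|3|0
1|1|3|0|1|3
0|3|3|1|2|1
2|1|3|3|0|1
k=3  2|0|2|0|0|0
0|3|1|2|3|0
1|1|3|0|1|3
0|3|3|1|2|2
2|1|3|3|0|1
k=4  2|0|2|0|0|0
0|3|1|2|3|0
1|1|3|0|1|3
0|3|3|1|2|3
2|1|3|3|0|1
k=5  2|0|2|0|0|0
0|3|1|2|3|1
1|1|3|0|2|0
0|3|3|1|3|1
2|1|3|3|0|2
k=6  2|0|2|0|0|0
0|3|1|2|3|1
1|1|3|0|2|0
0|3|3|1|3|2
2|1|3|3|0|2
k=7  2|0|2|0|0|0
0|3|1|2|3|1
1|1|3|0|2|0
0|3|3|1|3|3
2|1|3|3|0|2
k=8  2|0|2|0|0|0
0|3|1|2|3|1
1|1|3|0|3|1
0|3|3|2|0|1
2|1|3|3|1|3
k=9  2|0|2|0|0|0
0|3|1|2|3|1
1|1|3|0|3|1
0|3|3|2|0|2
2|1|3|3|1|3
k=10  2|0|2|0|0|0
0|3|1|2|3|1
1|1|3|0|3|1
0|3|3|2|0|3
2|1|3|3|1|3
k=11  2|0|2|0|0|0
0|3|1|2|3|1
1|1|3|0|3|2
0|3|3|2|1|1
2|1|3|3|2|0
k=12  2|0|2|0|0|0
0|3|1|2|3|1
1|1|3|0|3|2
0|3|3|2|1|2
2|1|3|3|2|0
k=13  2|0|2|0|0|0
0|3|1|2|3|1
1|1|3|0|3|2
0|3|3|2|1|3
2|1|3|3|2|0
k=14  2|0|2|0|0|0
0|3|1|2|3|1
1|1|3|0|3|3
0|3|3|2|2|0
2|1|3|3|2|1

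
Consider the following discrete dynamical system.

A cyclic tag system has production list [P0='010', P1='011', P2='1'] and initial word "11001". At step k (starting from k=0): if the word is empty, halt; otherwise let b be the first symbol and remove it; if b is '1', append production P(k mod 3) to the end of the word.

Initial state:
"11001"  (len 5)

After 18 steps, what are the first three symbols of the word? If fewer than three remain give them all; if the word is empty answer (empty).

100

gen 0: "11001"  (len 5)
gen 1: "1001010"  (len 7)
gen 2: "001010011"  (len 9)
gen 3: "01010011"  (len 8)
gen 4: "1010011"  (len 7)
gen 5: "010011011"  (len 9)
gen 6: "10011011"  (len 8)
gen 7: "0011011010"  (len 10)
gen 8: "011011010"  (len 9)
gen 9: "11011010"  (len 8)
gen 10: "1011010010"  (len 10)
gen 11: "011010010011"  (len 12)
gen 12: "11010010011"  (len 11)
gen 13: "1010010011010"  (len 13)
gen 14: "010010011010011"  (len 15)
gen 15: "10010011010011"  (len 14)
gen 16: "0010011010011010"  (len 16)
gen 17: "010011010011010"  (len 15)
gen 18: "10011010011010"  (len 14)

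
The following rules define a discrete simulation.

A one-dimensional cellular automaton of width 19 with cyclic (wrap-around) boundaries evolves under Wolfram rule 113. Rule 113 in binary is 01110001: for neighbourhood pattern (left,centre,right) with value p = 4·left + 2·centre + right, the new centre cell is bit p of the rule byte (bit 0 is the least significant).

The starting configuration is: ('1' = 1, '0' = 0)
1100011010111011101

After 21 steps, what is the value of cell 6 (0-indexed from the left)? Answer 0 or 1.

[0] 1100011010111011101
[1] 0111001101001100110
[2] 0001100110100110011
[3] 1100110011010011001
[4] 0110011001101001100
[5] 0011001100110100111
[6] 1001100110011010001
[7] 1100110011001101100
[8] 0110011001100110110
[9] 0011001100110011011
[10] 1001100110011001101
[11] 1100110011001100110
[12] 0110011001100110011
[13] 1011001100110011001
[14] 1101100110011001100
[15] 0110110011001100110
[16] 0011011001100110011
[17] 1001101100110011001
[18] 1100110110011001100
[19] 0110011011001100110
[20] 0011001101100110011
[21] 1001100110110011001

0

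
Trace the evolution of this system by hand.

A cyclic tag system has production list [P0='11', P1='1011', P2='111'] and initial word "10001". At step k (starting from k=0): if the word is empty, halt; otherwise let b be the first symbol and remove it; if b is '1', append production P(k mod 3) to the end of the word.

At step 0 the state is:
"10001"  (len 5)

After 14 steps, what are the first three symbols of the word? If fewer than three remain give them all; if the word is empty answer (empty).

step 0: "10001"  (len 5)
step 1: "000111"  (len 6)
step 2: "00111"  (len 5)
step 3: "0111"  (len 4)
step 4: "111"  (len 3)
step 5: "111011"  (len 6)
step 6: "11011111"  (len 8)
step 7: "101111111"  (len 9)
step 8: "011111111011"  (len 12)
step 9: "11111111011"  (len 11)
step 10: "111111101111"  (len 12)
step 11: "111111011111011"  (len 15)
step 12: "11111011111011111"  (len 17)
step 13: "111101111101111111"  (len 18)
step 14: "111011111011111111011"  (len 21)

111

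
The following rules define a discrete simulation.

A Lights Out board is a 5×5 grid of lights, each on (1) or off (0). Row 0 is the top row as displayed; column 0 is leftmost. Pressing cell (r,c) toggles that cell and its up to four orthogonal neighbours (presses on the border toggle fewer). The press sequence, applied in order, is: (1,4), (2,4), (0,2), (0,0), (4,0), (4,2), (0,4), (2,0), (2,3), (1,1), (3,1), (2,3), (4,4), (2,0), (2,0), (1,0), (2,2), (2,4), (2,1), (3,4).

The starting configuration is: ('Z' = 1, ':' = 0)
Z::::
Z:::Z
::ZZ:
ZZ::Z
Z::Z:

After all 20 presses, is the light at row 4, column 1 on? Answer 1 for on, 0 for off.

1

0) Z::::
Z:::Z
::ZZ:
ZZ::Z
Z::Z:
1) Z:::Z
Z::Z:
::ZZZ
ZZ::Z
Z::Z:
2) Z:::Z
Z::ZZ
::Z::
ZZ:::
Z::Z:
3) ZZZZZ
Z:ZZZ
::Z::
ZZ:::
Z::Z:
4) ::ZZZ
::ZZZ
::Z::
ZZ:::
Z::Z:
5) ::ZZZ
::ZZZ
::Z::
:Z:::
:Z:Z:
6) ::ZZZ
::ZZZ
::Z::
:ZZ::
::Z::
7) ::Z::
::ZZ:
::Z::
:ZZ::
::Z::
8) ::Z::
Z:ZZ:
ZZZ::
ZZZ::
::Z::
9) ::Z::
Z:Z::
ZZ:ZZ
ZZZZ:
::Z::
10) :ZZ::
:Z:::
Z::ZZ
ZZZZ:
::Z::
11) :ZZ::
:Z:::
ZZ:ZZ
:::Z:
:ZZ::
12) :ZZ::
:Z:Z:
ZZZ::
:::::
:ZZ::
13) :ZZ::
:Z:Z:
ZZZ::
::::Z
:ZZZZ
14) :ZZ::
ZZ:Z:
::Z::
Z:::Z
:ZZZZ
15) :ZZ::
:Z:Z:
ZZZ::
::::Z
:ZZZZ
16) ZZZ::
Z::Z:
:ZZ::
::::Z
:ZZZZ
17) ZZZ::
Z:ZZ:
:::Z:
::Z:Z
:ZZZZ
18) ZZZ::
Z:ZZZ
::::Z
::Z::
:ZZZZ
19) ZZZ::
ZZZZZ
ZZZ:Z
:ZZ::
:ZZZZ
20) ZZZ::
ZZZZZ
ZZZ::
:ZZZZ
:ZZZ:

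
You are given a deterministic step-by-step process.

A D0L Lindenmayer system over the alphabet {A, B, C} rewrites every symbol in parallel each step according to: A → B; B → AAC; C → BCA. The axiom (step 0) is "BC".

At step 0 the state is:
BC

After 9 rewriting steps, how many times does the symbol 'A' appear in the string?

t=0: BC
t=1: AACBCA
t=2: BBBCAAACBCAB
t=3: AACAACAACBCABBBBCAAACBCABAAC
t=4: BBBCABBBCABBBCAAACBCABAACAACAACAACBCABBBBCAAACBCABAACBBBCA
t=5: AACAACAACBCABAACAACAACBCABAACAACAACBCABBBBCAAACBCABAACBBBC…CAAACBCABAACAACAACAACBCABBBBCAAACBCABAACBBBCAAACAACAACBCAB  (len 130)
t=6: BBBCABBBCABBBCAAACBCABAACBBBCABBBCABBBCAAACBCABAACBBBCABBB…BBBCAAACBCABAACBBBCAAACAACAACBCABBBBCABBBCABBBCAAACBCABAAC  (len 276)
t=7: AACAACAACBCABAACAACAACBCABAACAACAACBCABBBBCAAACBCABAACBBBC…ACAACAACBCABAACAACAACBCABAACAACAACBCABBBBCAAACBCABAACBBBCA  (len 608)
t=8: BBBCABBBCABBBCAAACBCABAACBBBCABBBCABBBCAAACBCABAACBBBCABBB…CAAACBCABAACAACAACAACBCABBBBCAAACBCABAACBBBCAAACAACAACBCAB  (len 1306)
t=9: AACAACAACBCABAACAACAACBCABAACAACAACBCABBBBCAAACBCABAACBBBC…BBBCAAACBCABAACBBBCAAACAACAACBCABBBBCABBBCABBBCAAACBCABAAC  (len 2854)

1199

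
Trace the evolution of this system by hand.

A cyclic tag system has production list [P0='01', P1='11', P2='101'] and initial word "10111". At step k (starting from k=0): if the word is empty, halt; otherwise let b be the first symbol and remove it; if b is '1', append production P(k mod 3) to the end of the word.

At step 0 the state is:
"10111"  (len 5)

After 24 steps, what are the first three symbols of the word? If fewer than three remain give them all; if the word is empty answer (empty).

111

k=0  "10111"  (len 5)
k=1  "011101"  (len 6)
k=2  "11101"  (len 5)
k=3  "1101101"  (len 7)
k=4  "10110101"  (len 8)
k=5  "011010111"  (len 9)
k=6  "11010111"  (len 8)
k=7  "101011101"  (len 9)
k=8  "0101110111"  (len 10)
k=9  "101110111"  (len 9)
k=10  "0111011101"  (len 10)
k=11  "111011101"  (len 9)
k=12  "11011101101"  (len 11)
k=13  "101110110101"  (len 12)
k=14  "0111011010111"  (len 13)
k=15  "111011010111"  (len 12)
k=16  "1101101011101"  (len 13)
k=17  "10110101110111"  (len 14)
k=18  "0110101110111101"  (len 16)
k=19  "110101110111101"  (len 15)
k=20  "1010111011110111"  (len 16)
k=21  "010111011110111101"  (len 18)
k=22  "10111011110111101"  (len 17)
k=23  "011101111011110111"  (len 18)
k=24  "11101111011110111"  (len 17)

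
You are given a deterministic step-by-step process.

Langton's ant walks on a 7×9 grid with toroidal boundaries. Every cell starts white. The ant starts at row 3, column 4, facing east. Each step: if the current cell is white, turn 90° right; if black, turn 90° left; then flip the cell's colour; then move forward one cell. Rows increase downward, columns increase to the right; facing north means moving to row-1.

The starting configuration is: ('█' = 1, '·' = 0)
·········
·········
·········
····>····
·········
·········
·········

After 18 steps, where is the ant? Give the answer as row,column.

step 0: ·········
·········
·········
····>····
·········
·········
·········
step 1: ·········
·········
·········
····█····
····v····
·········
·········
step 2: ·········
·········
·········
····█····
···<█····
·········
·········
step 3: ·········
·········
·········
···^█····
···██····
·········
·········
step 4: ·········
·········
·········
···█>····
···██····
·········
·········
step 5: ·········
·········
····^····
···█·····
···██····
·········
·········
step 6: ·········
·········
····█>···
···█·····
···██····
·········
·········
step 7: ·········
·········
····██···
···█·v···
···██····
·········
·········
step 8: ·········
·········
····██···
···█<█···
···██····
·········
·········
step 9: ·········
·········
····^█···
···███···
···██····
·········
·········
step 10: ·········
·········
···<·█···
···███···
···██····
·········
·········
step 11: ·········
···^·····
···█·█···
···███···
···██····
·········
·········
step 12: ·········
···█>····
···█·█···
···███···
···██····
·········
·········
step 13: ·········
···██····
···█v█···
···███···
···██····
·········
·········
step 14: ·········
···██····
···<██···
···███···
···██····
·········
·········
step 15: ·········
···██····
····██···
···v██···
···██····
·········
·········
step 16: ·········
···██····
····██···
····>█···
···██····
·········
·········
step 17: ·········
···██····
····^█···
·····█···
···██····
·········
·········
step 18: ·········
···██····
···<·█···
·····█···
···██····
·········
·········

2,3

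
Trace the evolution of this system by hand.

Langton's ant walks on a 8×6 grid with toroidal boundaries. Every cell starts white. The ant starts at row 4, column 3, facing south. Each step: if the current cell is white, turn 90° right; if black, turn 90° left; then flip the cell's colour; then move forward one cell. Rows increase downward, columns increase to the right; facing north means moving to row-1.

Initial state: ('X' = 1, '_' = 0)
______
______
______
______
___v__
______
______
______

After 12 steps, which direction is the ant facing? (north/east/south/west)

south

step 0: ______
______
______
______
___v__
______
______
______
step 1: ______
______
______
______
__<X__
______
______
______
step 2: ______
______
______
__^___
__XX__
______
______
______
step 3: ______
______
______
__X>__
__XX__
______
______
______
step 4: ______
______
______
__XX__
__Xv__
______
______
______
step 5: ______
______
______
__XX__
__X_>_
______
______
______
step 6: ______
______
______
__XX__
__X_X_
____v_
______
______
step 7: ______
______
______
__XX__
__X_X_
___<X_
______
______
step 8: ______
______
______
__XX__
__X^X_
___XX_
______
______
step 9: ______
______
______
__XX__
__XX>_
___XX_
______
______
step 10: ______
______
______
__XX^_
__XX__
___XX_
______
______
step 11: ______
______
______
__XXX>
__XX__
___XX_
______
______
step 12: ______
______
______
__XXXX
__XX_v
___XX_
______
______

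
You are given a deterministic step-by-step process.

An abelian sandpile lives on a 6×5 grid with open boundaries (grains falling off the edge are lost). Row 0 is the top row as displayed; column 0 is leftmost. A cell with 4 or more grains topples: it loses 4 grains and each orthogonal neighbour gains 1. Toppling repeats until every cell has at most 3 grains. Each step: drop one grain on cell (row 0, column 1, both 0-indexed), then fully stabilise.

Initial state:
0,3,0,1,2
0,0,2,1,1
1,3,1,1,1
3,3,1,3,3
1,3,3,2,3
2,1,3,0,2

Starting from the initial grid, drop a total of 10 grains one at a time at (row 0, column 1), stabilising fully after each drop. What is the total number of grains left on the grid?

57

[0] 0,3,0,1,2
0,0,2,1,1
1,3,1,1,1
3,3,1,3,3
1,3,3,2,3
2,1,3,0,2
[1] 1,0,1,1,2
0,1,2,1,1
1,3,1,1,1
3,3,1,3,3
1,3,3,2,3
2,1,3,0,2
[2] 1,1,1,1,2
0,1,2,1,1
1,3,1,1,1
3,3,1,3,3
1,3,3,2,3
2,1,3,0,2
[3] 1,2,1,1,2
0,1,2,1,1
1,3,1,1,1
3,3,1,3,3
1,3,3,2,3
2,1,3,0,2
[4] 1,3,1,1,2
0,1,2,1,1
1,3,1,1,1
3,3,1,3,3
1,3,3,2,3
2,1,3,0,2
[5] 2,0,2,1,2
0,2,2,1,1
1,3,1,1,1
3,3,1,3,3
1,3,3,2,3
2,1,3,0,2
[6] 2,1,2,1,2
0,2,2,1,1
1,3,1,1,1
3,3,1,3,3
1,3,3,2,3
2,1,3,0,2
[7] 2,2,2,1,2
0,2,2,1,1
1,3,1,1,1
3,3,1,3,3
1,3,3,2,3
2,1,3,0,2
[8] 2,3,2,1,2
0,2,2,1,1
1,3,1,1,1
3,3,1,3,3
1,3,3,2,3
2,1,3,0,2
[9] 3,0,3,1,2
0,3,2,1,1
1,3,1,1,1
3,3,1,3,3
1,3,3,2,3
2,1,3,0,2
[10] 3,1,3,1,2
0,3,2,1,1
1,3,1,1,1
3,3,1,3,3
1,3,3,2,3
2,1,3,0,2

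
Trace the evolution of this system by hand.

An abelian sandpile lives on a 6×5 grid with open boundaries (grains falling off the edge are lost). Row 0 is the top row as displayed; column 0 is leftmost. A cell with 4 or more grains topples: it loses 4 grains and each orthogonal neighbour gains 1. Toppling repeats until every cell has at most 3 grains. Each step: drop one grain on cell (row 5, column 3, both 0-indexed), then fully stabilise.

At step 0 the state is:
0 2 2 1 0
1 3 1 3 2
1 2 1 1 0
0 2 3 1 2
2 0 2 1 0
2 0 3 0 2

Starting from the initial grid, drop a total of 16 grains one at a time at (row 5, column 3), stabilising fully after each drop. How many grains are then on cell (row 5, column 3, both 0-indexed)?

0

0) 0 2 2 1 0
1 3 1 3 2
1 2 1 1 0
0 2 3 1 2
2 0 2 1 0
2 0 3 0 2
1) 0 2 2 1 0
1 3 1 3 2
1 2 1 1 0
0 2 3 1 2
2 0 2 1 0
2 0 3 1 2
2) 0 2 2 1 0
1 3 1 3 2
1 2 1 1 0
0 2 3 1 2
2 0 2 1 0
2 0 3 2 2
3) 0 2 2 1 0
1 3 1 3 2
1 2 1 1 0
0 2 3 1 2
2 0 2 1 0
2 0 3 3 2
4) 0 2 2 1 0
1 3 1 3 2
1 2 1 1 0
0 2 3 1 2
2 0 3 2 0
2 1 0 1 3
5) 0 2 2 1 0
1 3 1 3 2
1 2 1 1 0
0 2 3 1 2
2 0 3 2 0
2 1 0 2 3
6) 0 2 2 1 0
1 3 1 3 2
1 2 1 1 0
0 2 3 1 2
2 0 3 2 0
2 1 0 3 3
7) 0 2 2 1 0
1 3 1 3 2
1 2 1 1 0
0 2 3 1 2
2 0 3 3 1
2 1 1 1 0
8) 0 2 2 1 0
1 3 1 3 2
1 2 1 1 0
0 2 3 1 2
2 0 3 3 1
2 1 1 2 0
9) 0 2 2 1 0
1 3 1 3 2
1 2 1 1 0
0 2 3 1 2
2 0 3 3 1
2 1 1 3 0
10) 0 2 2 1 0
1 3 1 3 2
1 2 2 1 0
0 3 0 3 2
2 1 1 1 2
2 1 3 1 1
11) 0 2 2 1 0
1 3 1 3 2
1 2 2 1 0
0 3 0 3 2
2 1 1 1 2
2 1 3 2 1
12) 0 2 2 1 0
1 3 1 3 2
1 2 2 1 0
0 3 0 3 2
2 1 1 1 2
2 1 3 3 1
13) 0 2 2 1 0
1 3 1 3 2
1 2 2 1 0
0 3 0 3 2
2 1 2 2 2
2 2 0 1 2
14) 0 2 2 1 0
1 3 1 3 2
1 2 2 1 0
0 3 0 3 2
2 1 2 2 2
2 2 0 2 2
15) 0 2 2 1 0
1 3 1 3 2
1 2 2 1 0
0 3 0 3 2
2 1 2 2 2
2 2 0 3 2
16) 0 2 2 1 0
1 3 1 3 2
1 2 2 1 0
0 3 0 3 2
2 1 2 3 2
2 2 1 0 3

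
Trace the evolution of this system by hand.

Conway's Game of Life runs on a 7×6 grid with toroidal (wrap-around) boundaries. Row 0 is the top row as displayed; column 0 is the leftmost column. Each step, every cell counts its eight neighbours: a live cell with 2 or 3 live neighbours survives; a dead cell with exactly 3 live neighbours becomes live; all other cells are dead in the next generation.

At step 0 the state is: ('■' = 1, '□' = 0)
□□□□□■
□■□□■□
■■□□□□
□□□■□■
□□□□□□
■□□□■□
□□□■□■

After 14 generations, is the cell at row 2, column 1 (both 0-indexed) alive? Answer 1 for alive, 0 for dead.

1

gen 0: □□□□□■
□■□□■□
■■□□□□
□□□■□■
□□□□□□
■□□□■□
□□□■□■
gen 1: ■□□□□■
□■□□□■
■■■□■■
■□□□□□
□□□□■■
□□□□■■
■□□□□■
gen 2: □■□□■□
□□■□□□
□□■□■□
□□□■□□
■□□□■□
□□□□□□
□□□□□□
gen 3: □□□□□□
□■■□□□
□□■□□□
□□□■■■
□□□□□□
□□□□□□
□□□□□□
gen 4: □□□□□□
□■■□□□
□■■□■□
□□□■■□
□□□□■□
□□□□□□
□□□□□□
gen 5: □□□□□□
□■■■□□
□■□□■□
□□■□■■
□□□■■□
□□□□□□
□□□□□□
gen 6: □□■□□□
□■■■□□
■■□□■■
□□■□□■
□□□■■■
□□□□□□
□□□□□□
gen 7: □■■■□□
□□□■■■
□□□□■■
□■■□□□
□□□■■■
□□□□■□
□□□□□□
gen 8: □□■■□□
■□□□□■
■□■□□■
■□■□□□
□□■■■■
□□□■■■
□□■■□□
gen 9: □■■■■□
■□■■■■
□□□□□□
■□■□□□
■■■□□□
□□□□□■
□□□□□□
gen 10: ■■□□□□
■□□□□■
■□■□■□
■□■□□□
■□■□□■
■■□□□□
□□■■■□
gen 11: ■■■■■□
□□□□□□
■□□■□□
■□■□□□
□□■□□■
■□□□■□
□□■■□■
gen 12: ■■□□■■
■□□□■■
□■□□□□
■□■■□■
■□□■□■
■■■□■□
□□□□□□
gen 13: □■□□■□
□□□□■□
□■■■□□
□□■■□■
□□□□□□
■■■■■□
□□■■■□
gen 14: □□■□■■
□■□□■□
□■□□□□
□■□■■□
■□□□□■
□■□□■■
■□□□□□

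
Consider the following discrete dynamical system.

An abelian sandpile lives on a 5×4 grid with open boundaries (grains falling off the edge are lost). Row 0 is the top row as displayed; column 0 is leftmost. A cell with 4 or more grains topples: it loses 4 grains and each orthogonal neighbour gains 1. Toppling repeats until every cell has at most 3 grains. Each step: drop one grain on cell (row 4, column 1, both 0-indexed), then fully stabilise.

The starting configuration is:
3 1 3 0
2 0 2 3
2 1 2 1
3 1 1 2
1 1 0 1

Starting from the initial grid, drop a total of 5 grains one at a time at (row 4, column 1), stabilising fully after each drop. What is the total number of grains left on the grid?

34

t=0: 3 1 3 0
2 0 2 3
2 1 2 1
3 1 1 2
1 1 0 1
t=1: 3 1 3 0
2 0 2 3
2 1 2 1
3 1 1 2
1 2 0 1
t=2: 3 1 3 0
2 0 2 3
2 1 2 1
3 1 1 2
1 3 0 1
t=3: 3 1 3 0
2 0 2 3
2 1 2 1
3 2 1 2
2 0 1 1
t=4: 3 1 3 0
2 0 2 3
2 1 2 1
3 2 1 2
2 1 1 1
t=5: 3 1 3 0
2 0 2 3
2 1 2 1
3 2 1 2
2 2 1 1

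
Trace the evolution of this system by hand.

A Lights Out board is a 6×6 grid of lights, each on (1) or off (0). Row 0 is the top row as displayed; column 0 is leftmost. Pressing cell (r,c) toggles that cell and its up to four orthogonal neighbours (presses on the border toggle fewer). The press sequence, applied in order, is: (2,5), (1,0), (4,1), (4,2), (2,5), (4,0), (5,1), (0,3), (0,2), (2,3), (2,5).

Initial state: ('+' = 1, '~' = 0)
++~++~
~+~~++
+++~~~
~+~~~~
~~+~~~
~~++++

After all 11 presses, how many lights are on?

17

t=0: ++~++~
~+~~++
+++~~~
~+~~~~
~~+~~~
~~++++
t=1: ++~++~
~+~~+~
+++~++
~+~~~+
~~+~~~
~~++++
t=2: ~+~++~
+~~~+~
~++~++
~+~~~+
~~+~~~
~~++++
t=3: ~+~++~
+~~~+~
~++~++
~~~~~+
++~~~~
~+++++
t=4: ~+~++~
+~~~+~
~++~++
~~+~~+
+~++~~
~+~+++
t=5: ~+~++~
+~~~++
~++~~~
~~+~~~
+~++~~
~+~+++
t=6: ~+~++~
+~~~++
~++~~~
+~+~~~
~+++~~
++~+++
t=7: ~+~++~
+~~~++
~++~~~
+~+~~~
~~++~~
~~++++
t=8: ~++~~~
+~~+++
~++~~~
+~+~~~
~~++~~
~~++++
t=9: ~~~+~~
+~++++
~++~~~
+~+~~~
~~++~~
~~++++
t=10: ~~~+~~
+~+~++
~+~++~
+~++~~
~~++~~
~~++++
t=11: ~~~+~~
+~+~+~
~+~+~+
+~++~+
~~++~~
~~++++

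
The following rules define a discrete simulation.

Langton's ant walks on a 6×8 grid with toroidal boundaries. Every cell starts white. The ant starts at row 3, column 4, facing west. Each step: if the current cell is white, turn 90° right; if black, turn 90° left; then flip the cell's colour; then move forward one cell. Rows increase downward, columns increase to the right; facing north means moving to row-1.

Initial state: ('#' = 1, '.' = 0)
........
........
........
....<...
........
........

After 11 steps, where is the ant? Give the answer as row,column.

5,5

0) ........
........
........
....<...
........
........
1) ........
........
....^...
....#...
........
........
2) ........
........
....#>..
....#...
........
........
3) ........
........
....##..
....#v..
........
........
4) ........
........
....##..
....<#..
........
........
5) ........
........
....##..
.....#..
....v...
........
6) ........
........
....##..
.....#..
...<#...
........
7) ........
........
....##..
...^.#..
...##...
........
8) ........
........
....##..
...#>#..
...##...
........
9) ........
........
....##..
...###..
...#v...
........
10) ........
........
....##..
...###..
...#.>..
........
11) ........
........
....##..
...###..
...#.#..
.....v..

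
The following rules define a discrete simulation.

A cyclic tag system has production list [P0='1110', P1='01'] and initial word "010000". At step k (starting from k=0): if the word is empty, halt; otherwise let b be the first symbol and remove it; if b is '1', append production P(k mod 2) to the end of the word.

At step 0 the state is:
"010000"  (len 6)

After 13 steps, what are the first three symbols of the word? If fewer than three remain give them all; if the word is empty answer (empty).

gen 0: "010000"  (len 6)
gen 1: "10000"  (len 5)
gen 2: "000001"  (len 6)
gen 3: "00001"  (len 5)
gen 4: "0001"  (len 4)
gen 5: "001"  (len 3)
gen 6: "01"  (len 2)
gen 7: "1"  (len 1)
gen 8: "01"  (len 2)
gen 9: "1"  (len 1)
gen 10: "01"  (len 2)
gen 11: "1"  (len 1)
gen 12: "01"  (len 2)
gen 13: "1"  (len 1)

1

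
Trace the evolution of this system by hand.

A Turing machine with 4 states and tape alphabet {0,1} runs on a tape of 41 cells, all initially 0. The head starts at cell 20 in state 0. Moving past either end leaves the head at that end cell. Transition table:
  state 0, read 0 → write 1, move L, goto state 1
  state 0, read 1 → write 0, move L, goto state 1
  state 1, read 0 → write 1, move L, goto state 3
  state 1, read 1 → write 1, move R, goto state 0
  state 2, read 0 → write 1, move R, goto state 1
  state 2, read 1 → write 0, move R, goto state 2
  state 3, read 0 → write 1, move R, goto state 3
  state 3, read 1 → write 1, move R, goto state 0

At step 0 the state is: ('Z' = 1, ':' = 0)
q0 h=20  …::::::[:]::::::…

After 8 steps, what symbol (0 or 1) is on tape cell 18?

1

[0] q0 h=20  …::::::[:]::::::…
[1] q1 h=19  …::::::[:]Z:::::…
[2] q3 h=18  …::::::[:]ZZ::::…
[3] q3 h=19  …:::::Z[Z]Z:::::…
[4] q0 h=20  …::::ZZ[Z]::::::…
[5] q1 h=19  …:::::Z[Z]::::::…
[6] q0 h=20  …::::ZZ[:]::::::…
[7] q1 h=19  …:::::Z[Z]Z:::::…
[8] q0 h=20  …::::ZZ[Z]::::::…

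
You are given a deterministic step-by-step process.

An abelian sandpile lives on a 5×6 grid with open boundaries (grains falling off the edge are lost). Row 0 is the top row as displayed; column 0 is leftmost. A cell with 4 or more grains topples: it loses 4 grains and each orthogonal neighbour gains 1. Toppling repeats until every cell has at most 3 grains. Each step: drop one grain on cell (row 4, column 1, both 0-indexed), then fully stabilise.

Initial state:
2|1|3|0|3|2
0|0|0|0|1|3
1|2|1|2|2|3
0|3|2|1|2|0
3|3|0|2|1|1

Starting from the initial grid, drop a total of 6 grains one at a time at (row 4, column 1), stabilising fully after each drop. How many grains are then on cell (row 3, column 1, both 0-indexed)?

1

t=0: 2|1|3|0|3|2
0|0|0|0|1|3
1|2|1|2|2|3
0|3|2|1|2|0
3|3|0|2|1|1
t=1: 2|1|3|0|3|2
0|0|0|0|1|3
1|3|1|2|2|3
2|0|3|1|2|0
0|2|1|2|1|1
t=2: 2|1|3|0|3|2
0|0|0|0|1|3
1|3|1|2|2|3
2|0|3|1|2|0
0|3|1|2|1|1
t=3: 2|1|3|0|3|2
0|0|0|0|1|3
1|3|1|2|2|3
2|1|3|1|2|0
1|0|2|2|1|1
t=4: 2|1|3|0|3|2
0|0|0|0|1|3
1|3|1|2|2|3
2|1|3|1|2|0
1|1|2|2|1|1
t=5: 2|1|3|0|3|2
0|0|0|0|1|3
1|3|1|2|2|3
2|1|3|1|2|0
1|2|2|2|1|1
t=6: 2|1|3|0|3|2
0|0|0|0|1|3
1|3|1|2|2|3
2|1|3|1|2|0
1|3|2|2|1|1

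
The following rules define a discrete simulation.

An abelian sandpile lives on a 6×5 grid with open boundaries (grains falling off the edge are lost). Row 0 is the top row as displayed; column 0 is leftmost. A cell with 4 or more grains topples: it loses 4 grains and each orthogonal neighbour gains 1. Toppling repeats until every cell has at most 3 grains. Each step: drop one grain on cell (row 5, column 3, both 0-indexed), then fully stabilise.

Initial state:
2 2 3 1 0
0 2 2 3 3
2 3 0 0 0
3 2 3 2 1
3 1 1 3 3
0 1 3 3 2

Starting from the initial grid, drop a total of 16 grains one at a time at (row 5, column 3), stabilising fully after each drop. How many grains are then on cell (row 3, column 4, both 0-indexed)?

gen 0: 2 2 3 1 0
0 2 2 3 3
2 3 0 0 0
3 2 3 2 1
3 1 1 3 3
0 1 3 3 2
gen 1: 2 2 3 1 0
0 2 2 3 3
2 3 0 0 0
3 2 3 3 2
3 1 3 1 1
0 2 0 3 0
gen 2: 2 2 3 1 0
0 2 2 3 3
2 3 0 0 0
3 2 3 3 2
3 1 3 2 1
0 2 1 0 1
gen 3: 2 2 3 1 0
0 2 2 3 3
2 3 0 0 0
3 2 3 3 2
3 1 3 2 1
0 2 1 1 1
gen 4: 2 2 3 1 0
0 2 2 3 3
2 3 0 0 0
3 2 3 3 2
3 1 3 2 1
0 2 1 2 1
gen 5: 2 2 3 1 0
0 2 2 3 3
2 3 0 0 0
3 2 3 3 2
3 1 3 2 1
0 2 1 3 1
gen 6: 2 2 3 1 0
0 2 2 3 3
2 3 0 0 0
3 2 3 3 2
3 1 3 3 1
0 2 2 0 2
gen 7: 2 2 3 1 0
0 2 2 3 3
2 3 0 0 0
3 2 3 3 2
3 1 3 3 1
0 2 2 1 2
gen 8: 2 2 3 1 0
0 2 2 3 3
2 3 0 0 0
3 2 3 3 2
3 1 3 3 1
0 2 2 2 2
gen 9: 2 2 3 1 0
0 2 2 3 3
2 3 0 0 0
3 2 3 3 2
3 1 3 3 1
0 2 2 3 2
gen 10: 2 2 3 1 0
0 2 2 3 3
2 3 1 1 0
3 3 1 1 3
3 2 2 2 2
0 3 0 2 3
gen 11: 2 2 3 1 0
0 2 2 3 3
2 3 1 1 0
3 3 1 1 3
3 2 2 2 2
0 3 0 3 3
gen 12: 2 2 3 1 0
0 2 2 3 3
2 3 1 1 0
3 3 1 1 3
3 2 2 3 3
0 3 1 1 0
gen 13: 2 2 3 1 0
0 2 2 3 3
2 3 1 1 0
3 3 1 1 3
3 2 2 3 3
0 3 1 2 0
gen 14: 2 2 3 1 0
0 2 2 3 3
2 3 1 1 0
3 3 1 1 3
3 2 2 3 3
0 3 1 3 0
gen 15: 2 2 3 1 0
0 2 2 3 3
2 3 1 1 1
3 3 1 3 0
3 2 3 1 1
0 3 2 1 2
gen 16: 2 2 3 1 0
0 2 2 3 3
2 3 1 1 1
3 3 1 3 0
3 2 3 1 1
0 3 2 2 2

0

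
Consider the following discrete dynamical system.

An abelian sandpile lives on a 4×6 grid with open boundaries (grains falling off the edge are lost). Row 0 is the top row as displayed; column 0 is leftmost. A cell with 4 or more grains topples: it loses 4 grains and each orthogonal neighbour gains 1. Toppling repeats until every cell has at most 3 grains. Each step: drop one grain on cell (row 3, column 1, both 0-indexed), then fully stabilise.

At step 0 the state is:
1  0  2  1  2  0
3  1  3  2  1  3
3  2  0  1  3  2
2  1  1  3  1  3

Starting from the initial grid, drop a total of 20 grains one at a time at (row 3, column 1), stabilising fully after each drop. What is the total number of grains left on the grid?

44

gen 0: 1  0  2  1  2  0
3  1  3  2  1  3
3  2  0  1  3  2
2  1  1  3  1  3
gen 1: 1  0  2  1  2  0
3  1  3  2  1  3
3  2  0  1  3  2
2  2  1  3  1  3
gen 2: 1  0  2  1  2  0
3  1  3  2  1  3
3  2  0  1  3  2
2  3  1  3  1  3
gen 3: 1  0  2  1  2  0
3  1  3  2  1  3
3  3  0  1  3  2
3  0  2  3  1  3
gen 4: 1  0  2  1  2  0
3  1  3  2  1  3
3  3  0  1  3  2
3  1  2  3  1  3
gen 5: 1  0  2  1  2  0
3  1  3  2  1  3
3  3  0  1  3  2
3  2  2  3  1  3
gen 6: 1  0  2  1  2  0
3  1  3  2  1  3
3  3  0  1  3  2
3  3  2  3  1  3
gen 7: 2  0  2  1  2  0
0  3  3  2  1  3
2  1  1  1  3  2
1  2  3  3  1  3
gen 8: 2  0  2  1  2  0
0  3  3  2  1  3
2  1  1  1  3  2
1  3  3  3  1  3
gen 9: 2  0  2  1  2  0
0  3  3  2  1  3
2  2  2  2  3  2
2  1  1  0  2  3
gen 10: 2  0  2  1  2  0
0  3  3  2  1  3
2  2  2  2  3  2
2  2  1  0  2  3
gen 11: 2  0  2  1  2  0
0  3  3  2  1  3
2  2  2  2  3  2
2  3  1  0  2  3
gen 12: 2  0  2  1  2  0
0  3  3  2  1  3
2  3  2  2  3  2
3  0  2  0  2  3
gen 13: 2  0  2  1  2  0
0  3  3  2  1  3
2  3  2  2  3  2
3  1  2  0  2  3
gen 14: 2  0  2  1  2  0
0  3  3  2  1  3
2  3  2  2  3  2
3  2  2  0  2  3
gen 15: 2  0  2  1  2  0
0  3  3  2  1  3
2  3  2  2  3  2
3  3  2  0  2  3
gen 16: 2  1  3  1  2  0
2  1  1  3  1  3
0  3  1  3  3  2
1  3  0  1  2  3
gen 17: 2  1  3  1  2  0
2  2  1  3  1  3
1  0  2  3  3  2
2  1  1  1  2  3
gen 18: 2  1  3  1  2  0
2  2  1  3  1  3
1  0  2  3  3  2
2  2  1  1  2  3
gen 19: 2  1  3  1  2  0
2  2  1  3  1  3
1  0  2  3  3  2
2  3  1  1  2  3
gen 20: 2  1  3  1  2  0
2  2  1  3  1  3
1  1  2  3  3  2
3  0  2  1  2  3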